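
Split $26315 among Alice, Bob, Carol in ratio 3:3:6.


Total parts = 3 + 3 + 6 = 12
Alice: 26315 × 3/12 = 6578.75
Bob: 26315 × 3/12 = 6578.75
Carol: 26315 × 6/12 = 13157.50
= Alice: $6578.75, Bob: $6578.75, Carol: $13157.50

Alice: $6578.75, Bob: $6578.75, Carol: $13157.50


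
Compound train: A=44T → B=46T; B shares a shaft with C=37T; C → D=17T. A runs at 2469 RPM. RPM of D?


Stage 1: RPM_B = RPM_A × t_A/t_B = 2469 × 44/46 = 108636/46 ≈ 2361.65
B and C share a shaft → RPM_C = RPM_B
Stage 2: RPM_D = RPM_C × t_C/t_D = RPM_A × (t_A×t_C)/(t_B×t_D)
Overall ratio = (44×37)/(46×17) = 1628/782
RPM_D = 2469 × 1628/782 = 4019532/782
≈ 5140.07 RPM

5140.07 RPM


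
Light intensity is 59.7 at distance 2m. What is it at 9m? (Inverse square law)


I₁d₁² = I₂d₂²
I₂ = I₁ × (d₁/d₂)²
= 59.7 × (2/9)²
= 59.7 × 4/81
= 238.8/81
≈ 2.9481

2.9481


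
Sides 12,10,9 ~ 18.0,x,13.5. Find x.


Scale factor = 18.0/12 = 1.5
Missing side = 10 × 1.5
= 15.0

15.0


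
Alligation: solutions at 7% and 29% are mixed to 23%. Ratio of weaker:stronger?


Let x parts of 7% mix with y parts of 29%.
7x + 29y = 23(x + y)
7x + 29y = 23x + 23y
x(7 - 23) = y(23 - 29)
x/y = (29 - 23)/(23 - 7) = 6/16
Simplify: 3:8
= 3:8

3:8


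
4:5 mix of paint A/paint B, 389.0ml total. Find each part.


Total parts = 4 + 5 = 9
paint A: 389.0 × 4/9 = 172.9ml
paint B: 389.0 × 5/9 = 216.1ml
= 172.9ml and 216.1ml

172.9ml and 216.1ml


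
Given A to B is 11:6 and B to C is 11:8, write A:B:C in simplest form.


Match B: multiply A:B by 11 → 121:66
Multiply B:C by 6 → 66:48
Combined: 121:66:48
GCD = 1
= 121:66:48

121:66:48


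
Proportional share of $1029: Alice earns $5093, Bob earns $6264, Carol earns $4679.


Total income = 5093 + 6264 + 4679 = $16036
Alice: $1029 × 5093/16036 = $326.81
Bob: $1029 × 6264/16036 = $401.95
Carol: $1029 × 4679/16036 = $300.24
= Alice: $326.81, Bob: $401.95, Carol: $300.24

Alice: $326.81, Bob: $401.95, Carol: $300.24


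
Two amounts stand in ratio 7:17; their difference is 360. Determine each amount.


Let A = 7k, B = 17k.
17k - 7k = 360
10k = 360 → k = 360/10 = 36
A = 7×36 = 252, B = 17×36 = 612
= A = 252, B = 612

A = 252, B = 612


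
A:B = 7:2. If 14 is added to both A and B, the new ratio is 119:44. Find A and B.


Let A = 7k, B = 2k.
(7k + 14) / (2k + 14) = 119/44
Cross-multiply: 44(7k + 14) = 119(2k + 14)
308k + 616 = 238k + 1666
308k - 238k = 1666 - 616
70k = 1050
k = 1050/70 = 15
A = 7×15 = 105, B = 2×15 = 30
= A = 105, B = 30

A = 105, B = 30


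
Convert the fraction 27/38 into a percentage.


Percentage = (part / whole) × 100
= (27 / 38) × 100
≈ 71.05%

71.05%


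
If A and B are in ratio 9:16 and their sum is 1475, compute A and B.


Let A = 9k, B = 16k.
9k + 16k = 1475
25k = 1475 → k = 1475/25 = 59
A = 9×59 = 531, B = 16×59 = 944
= A = 531, B = 944

A = 531, B = 944


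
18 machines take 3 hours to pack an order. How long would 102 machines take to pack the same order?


Inverse proportion: x × y = constant
k = 18 × 3 = 54
y₂ = k / 102 = 54 / 102
= 0.53

0.53


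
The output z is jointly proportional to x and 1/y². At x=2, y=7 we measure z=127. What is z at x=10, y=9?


z = k·x/y²
Solve for k using the known point: k = z·y²/x = 127×49/2 = 6223/2 = 3111.5000
Now evaluate at x=10, y=9:
z = k × 10 / 81 = (6223 × 10) / (2 × 81) = 62230/162
≈ 384.1358

384.1358


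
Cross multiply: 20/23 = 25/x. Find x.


Cross multiply: 20 × x = 23 × 25
20x = 575
x = 575 / 20
= 28.75

28.75


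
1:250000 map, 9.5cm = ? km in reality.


Real distance = map distance × scale
= 9.5cm × 250000
= 2375000 cm = 23750.0 m
= 23.750 km

23.750 km


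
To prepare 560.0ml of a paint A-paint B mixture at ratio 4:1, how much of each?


Total parts = 4 + 1 = 5
paint A: 560.0 × 4/5 = 448.0ml
paint B: 560.0 × 1/5 = 112.0ml
= 448.0ml and 112.0ml

448.0ml and 112.0ml


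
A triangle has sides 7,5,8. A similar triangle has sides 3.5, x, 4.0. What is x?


Scale factor = 3.5/7 = 0.5
Missing side = 5 × 0.5
= 2.5

2.5


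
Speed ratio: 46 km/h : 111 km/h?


Ratio = 46:111
GCD = 1
Simplified = 46:111
Time ratio (same distance) = 111:46
Speed ratio = 46:111

46:111


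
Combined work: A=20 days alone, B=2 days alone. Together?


Rate of A = 1/20 per day
Rate of B = 1/2 per day
Combined rate = 1/20 + 1/2 = 22/40 = 0.5500 per day
Days = 1 / combined rate = 40/22
≈ 1.82 days

1.82 days


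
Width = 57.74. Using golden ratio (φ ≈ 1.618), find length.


φ = (1 + √5) / 2 ≈ 1.618
Length = width × φ = 57.74 × 1.618 = 93.42332
≈ 93.42

93.42


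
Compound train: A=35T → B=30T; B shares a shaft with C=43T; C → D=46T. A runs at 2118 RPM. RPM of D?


Stage 1: RPM_B = RPM_A × t_A/t_B = 2118 × 35/30 = 74130/30 = 2471.00
B and C share a shaft → RPM_C = RPM_B
Stage 2: RPM_D = RPM_C × t_C/t_D = RPM_A × (t_A×t_C)/(t_B×t_D)
Overall ratio = (35×43)/(30×46) = 1505/1380
RPM_D = 2118 × 1505/1380 = 3187590/1380
≈ 2309.85 RPM

2309.85 RPM


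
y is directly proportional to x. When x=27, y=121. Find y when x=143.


Direct proportion: y/x = constant
k = 121/27 ≈ 4.4815
y₂ = k × 143 = 121 × 143 / 27 = 17303/27
≈ 640.85

640.85


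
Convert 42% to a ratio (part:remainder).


42% means 42 parts out of 100; remainder = 58
Part : remainder = 42:58
GCD = 2
= 21:29

21:29


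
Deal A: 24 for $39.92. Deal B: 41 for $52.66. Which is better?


Deal A: $39.92/24 = $1.6633/unit
Deal B: $52.66/41 = $1.2844/unit
B is cheaper per unit
= Deal B

Deal B


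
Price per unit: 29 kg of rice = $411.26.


Unit rate = total / quantity
= 411.26 / 29
= $14.18 per unit

$14.18 per unit


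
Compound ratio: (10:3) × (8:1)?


Compound ratio = (10×8) : (3×1)
= 80:3
GCD = 1
= 80:3

80:3


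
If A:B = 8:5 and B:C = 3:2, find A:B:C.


Match B: multiply A:B by 3 → 24:15
Multiply B:C by 5 → 15:10
Combined: 24:15:10
GCD = 1
= 24:15:10

24:15:10


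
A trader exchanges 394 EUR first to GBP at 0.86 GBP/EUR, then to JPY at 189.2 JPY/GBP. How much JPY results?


Step 1: 394 EUR × 0.86 = 338.84 GBP
Step 2: 338.84 GBP × 189.2 = 64108.53 JPY
Implied rate EUR→JPY = 0.86 × 189.2 = 162.7120
= 64108.53 JPY

64108.53 JPY


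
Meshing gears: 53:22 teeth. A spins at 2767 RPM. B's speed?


Gear ratio = 53:22 = 53:22
RPM_B = RPM_A × (teeth_A / teeth_B)
= 2767 × (53/22)
= 6666.0 RPM

6666.0 RPM


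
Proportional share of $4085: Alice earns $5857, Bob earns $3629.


Total income = 5857 + 3629 = $9486
Alice: $4085 × 5857/9486 = $2522.23
Bob: $4085 × 3629/9486 = $1562.77
= Alice: $2522.23, Bob: $1562.77

Alice: $2522.23, Bob: $1562.77


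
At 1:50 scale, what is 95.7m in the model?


Model size = real / scale
= 95.7 / 50
= 1.9140 m

1.9140 m


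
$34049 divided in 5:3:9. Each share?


Total parts = 5 + 3 + 9 = 17
Part 1: 34049 × 5/17 = 10014.41
Part 2: 34049 × 3/17 = 6008.65
Part 3: 34049 × 9/17 = 18025.94
= Part 1: $10014.41, Part 2: $6008.65, Part 3: $18025.94

Part 1: $10014.41, Part 2: $6008.65, Part 3: $18025.94


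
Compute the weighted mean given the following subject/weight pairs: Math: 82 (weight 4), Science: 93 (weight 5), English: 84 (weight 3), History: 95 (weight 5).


Numerator = 82×4 + 93×5 + 84×3 + 95×5
= 328 + 465 + 252 + 475
= 1520
Total weight = 17
Weighted avg = 1520/17
= 89.41

89.41


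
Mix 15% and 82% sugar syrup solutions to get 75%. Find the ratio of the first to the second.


Let x parts of 15% mix with y parts of 82%.
15x + 82y = 75(x + y)
15x + 82y = 75x + 75y
x(15 - 75) = y(75 - 82)
x/y = (82 - 75)/(75 - 15) = 7/60
Simplify: 7:60
= 7:60

7:60


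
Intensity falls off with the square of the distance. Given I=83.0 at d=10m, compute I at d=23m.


I₁d₁² = I₂d₂²
I₂ = I₁ × (d₁/d₂)²
= 83.0 × (10/23)²
= 83.0 × 100/529
= 8300/529
≈ 15.6900

15.6900


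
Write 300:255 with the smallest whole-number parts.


GCD(300, 255) = 15
300/15 : 255/15
= 20:17

20:17


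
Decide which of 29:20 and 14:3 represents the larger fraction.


29/20 = 1.4500
14/3 = 4.6667
1.4500 < 4.6667, so 29:20 is less
= 14:3

14:3


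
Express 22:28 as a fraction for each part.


Total parts = 22 + 28 = 50
First part: 22/50 = 11/25
Second part: 28/50 = 14/25
= 11/25 and 14/25

11/25 and 14/25


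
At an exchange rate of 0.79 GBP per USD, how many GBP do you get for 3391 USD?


Amount × rate = 3391 × 0.79
= 2678.89 GBP

2678.89 GBP


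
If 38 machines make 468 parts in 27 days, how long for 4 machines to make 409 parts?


Days ∝ work / workers, so d₂ = d₁ × (m₁/m₂) × (w₂/w₁)
Workers factor (inverse): 38/4 = 9.5000
Work factor (direct): 409/468 ≈ 0.8739
d₂ = 27 × 38/4 × 409/468 = (27 × 38 × 409) / (4 × 468) = 419634/1872
≈ 224.16 days

224.16 days


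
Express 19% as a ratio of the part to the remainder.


19% means 19 parts out of 100; remainder = 81
Part : remainder = 19:81
GCD = 1
= 19:81

19:81


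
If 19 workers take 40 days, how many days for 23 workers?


Inverse proportion: x × y = constant
k = 19 × 40 = 760
y₂ = k / 23 = 760 / 23
= 33.04

33.04


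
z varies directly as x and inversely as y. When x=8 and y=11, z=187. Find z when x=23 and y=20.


z = k·x/y
Solve for k using the known point: k = z·y/x = 187×11/8 = 2057/8 = 257.1250
Now evaluate at x=23, y=20:
z = k × 23 / 20 = (2057 × 23) / (8 × 20) = 47311/160
≈ 295.6938

295.6938


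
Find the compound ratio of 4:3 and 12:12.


Compound ratio = (4×12) : (3×12)
= 48:36
GCD = 12
= 4:3

4:3


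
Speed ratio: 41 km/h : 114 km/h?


Ratio = 41:114
GCD = 1
Simplified = 41:114
Time ratio (same distance) = 114:41
Speed ratio = 41:114

41:114


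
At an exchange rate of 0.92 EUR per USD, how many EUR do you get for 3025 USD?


Amount × rate = 3025 × 0.92
= 2783.00 EUR

2783.00 EUR


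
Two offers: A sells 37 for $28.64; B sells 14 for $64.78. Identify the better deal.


Deal A: $28.64/37 = $0.7741/unit
Deal B: $64.78/14 = $4.6271/unit
A is cheaper per unit
= Deal A

Deal A


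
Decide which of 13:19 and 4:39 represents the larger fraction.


13/19 = 0.6842
4/39 = 0.1026
0.6842 > 0.1026, so 13:19 is greater
= 13:19

13:19


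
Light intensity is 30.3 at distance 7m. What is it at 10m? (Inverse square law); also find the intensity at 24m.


I₁d₁² = I₂d₂²
I at 10m = 30.3 × (7/10)² = 30.3 × 49/100 = 1484.7/100 = 14.8470
I at 24m = 30.3 × (7/24)² = 30.3 × 49/576 = 1484.7/576 ≈ 2.5776
= 14.8470 and 2.5776

14.8470 and 2.5776


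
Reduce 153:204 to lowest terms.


GCD(153, 204) = 51
153/51 : 204/51
= 3:4

3:4


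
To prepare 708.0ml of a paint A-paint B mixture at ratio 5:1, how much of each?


Total parts = 5 + 1 = 6
paint A: 708.0 × 5/6 = 590.0ml
paint B: 708.0 × 1/6 = 118.0ml
= 590.0ml and 118.0ml

590.0ml and 118.0ml


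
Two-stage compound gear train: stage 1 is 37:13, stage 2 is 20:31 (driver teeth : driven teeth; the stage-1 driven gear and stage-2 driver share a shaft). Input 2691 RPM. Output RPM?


Stage 1: RPM_B = RPM_A × t_A/t_B = 2691 × 37/13 = 99567/13 = 7659.00
B and C share a shaft → RPM_C = RPM_B
Stage 2: RPM_D = RPM_C × t_C/t_D = RPM_A × (t_A×t_C)/(t_B×t_D)
Overall ratio = (37×20)/(13×31) = 740/403
RPM_D = 2691 × 740/403 = 1991340/403
≈ 4941.29 RPM

4941.29 RPM


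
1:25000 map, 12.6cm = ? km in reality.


Real distance = map distance × scale
= 12.6cm × 25000
= 315000 cm = 3150.0 m
= 3.150 km

3.150 km


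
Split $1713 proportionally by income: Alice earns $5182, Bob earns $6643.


Total income = 5182 + 6643 = $11825
Alice: $1713 × 5182/11825 = $750.68
Bob: $1713 × 6643/11825 = $962.32
= Alice: $750.68, Bob: $962.32

Alice: $750.68, Bob: $962.32


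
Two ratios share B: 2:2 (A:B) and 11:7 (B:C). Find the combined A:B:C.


Match B: multiply A:B by 11 → 22:22
Multiply B:C by 2 → 22:14
Combined: 22:22:14
GCD = 2
= 11:11:7

11:11:7


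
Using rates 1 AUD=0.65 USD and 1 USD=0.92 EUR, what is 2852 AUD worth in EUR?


Step 1: 2852 AUD × 0.65 = 1853.80 USD
Step 2: 1853.80 USD × 0.92 = 1705.50 EUR
Implied rate AUD→EUR = 0.65 × 0.92 = 0.5980
= 1705.50 EUR

1705.50 EUR


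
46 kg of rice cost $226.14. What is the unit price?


Unit rate = total / quantity
= 226.14 / 46
= $4.92 per unit

$4.92 per unit


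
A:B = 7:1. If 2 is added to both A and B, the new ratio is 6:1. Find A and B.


Let A = 7k, B = 1k.
(7k + 2) / (1k + 2) = 6/1
Cross-multiply: 1(7k + 2) = 6(1k + 2)
7k + 2 = 6k + 12
7k - 6k = 12 - 2
1k = 10
k = 10/1 = 10
A = 7×10 = 70, B = 1×10 = 10
= A = 70, B = 10

A = 70, B = 10


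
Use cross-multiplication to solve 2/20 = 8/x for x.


Cross multiply: 2 × x = 20 × 8
2x = 160
x = 160 / 2
= 80.00

80.00


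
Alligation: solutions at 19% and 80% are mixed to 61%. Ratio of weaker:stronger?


Let x parts of 19% mix with y parts of 80%.
19x + 80y = 61(x + y)
19x + 80y = 61x + 61y
x(19 - 61) = y(61 - 80)
x/y = (80 - 61)/(61 - 19) = 19/42
Simplify: 19:42
= 19:42

19:42


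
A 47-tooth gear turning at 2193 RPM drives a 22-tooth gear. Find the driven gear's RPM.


Gear ratio = 47:22 = 47:22
RPM_B = RPM_A × (teeth_A / teeth_B)
= 2193 × (47/22)
= 4685.0 RPM

4685.0 RPM


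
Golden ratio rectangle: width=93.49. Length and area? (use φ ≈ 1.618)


φ = (1 + √5) / 2 ≈ 1.618
Length = width × φ = 93.49 × 1.618 = 151.26682
≈ 151.27
Area = width × length = 93.49 × 151.26682 = 14141.9350018 ≈ 14141.94
= Length: 151.27, Area: 14141.94

Length: 151.27, Area: 14141.94


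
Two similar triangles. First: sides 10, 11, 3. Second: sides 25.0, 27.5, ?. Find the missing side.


Scale factor = 25.0/10 = 2.5
Missing side = 3 × 2.5
= 7.5

7.5


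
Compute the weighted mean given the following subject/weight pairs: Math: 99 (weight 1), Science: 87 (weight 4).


Numerator = 99×1 + 87×4
= 99 + 348
= 447
Total weight = 5
Weighted avg = 447/5
= 89.40

89.40


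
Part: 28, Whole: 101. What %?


Percentage = (part / whole) × 100
= (28 / 101) × 100
≈ 27.72%

27.72%


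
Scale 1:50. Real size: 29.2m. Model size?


Model size = real / scale
= 29.2 / 50
= 0.5840 m

0.5840 m


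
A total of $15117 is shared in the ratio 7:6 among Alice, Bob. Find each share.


Total parts = 7 + 6 = 13
Alice: 15117 × 7/13 = 8139.92
Bob: 15117 × 6/13 = 6977.08
= Alice: $8139.92, Bob: $6977.08

Alice: $8139.92, Bob: $6977.08


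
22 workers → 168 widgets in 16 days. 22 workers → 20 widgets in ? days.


Days ∝ work / workers, so d₂ = d₁ × (m₁/m₂) × (w₂/w₁)
Workers factor (inverse): 22/22 = 1.0000
Work factor (direct): 20/168 ≈ 0.1190
d₂ = 16 × 22/22 × 20/168 = (16 × 22 × 20) / (22 × 168) = 7040/3696
≈ 1.90 days

1.90 days


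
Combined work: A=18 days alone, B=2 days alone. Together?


Rate of A = 1/18 per day
Rate of B = 1/2 per day
Combined rate = 1/18 + 1/2 = 20/36 ≈ 0.5556 per day
Days = 1 / combined rate = 36/20
= 1.80 days

1.80 days


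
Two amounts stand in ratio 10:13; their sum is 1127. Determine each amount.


Let A = 10k, B = 13k.
10k + 13k = 1127
23k = 1127 → k = 1127/23 = 49
A = 10×49 = 490, B = 13×49 = 637
= A = 490, B = 637

A = 490, B = 637


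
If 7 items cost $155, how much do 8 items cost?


Direct proportion: y/x = constant
k = 155/7 ≈ 22.1429
y₂ = k × 8 = 155 × 8 / 7 = 1240/7
≈ 177.14

177.14


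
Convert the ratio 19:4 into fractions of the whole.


Total parts = 19 + 4 = 23
First part: 19/23 = 19/23
Second part: 4/23 = 4/23
= 19/23 and 4/23

19/23 and 4/23


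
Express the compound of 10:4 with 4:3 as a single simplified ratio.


Compound ratio = (10×4) : (4×3)
= 40:12
GCD = 4
= 10:3

10:3


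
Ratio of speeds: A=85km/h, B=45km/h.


Ratio = 85:45
GCD = 5
Simplified = 17:9
Time ratio (same distance) = 9:17
Speed ratio = 17:9

17:9


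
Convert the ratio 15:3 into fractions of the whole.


Total parts = 15 + 3 = 18
First part: 15/18 = 5/6
Second part: 3/18 = 1/6
= 5/6 and 1/6

5/6 and 1/6


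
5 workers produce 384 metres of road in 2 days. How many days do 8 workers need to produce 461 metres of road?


Days ∝ work / workers, so d₂ = d₁ × (m₁/m₂) × (w₂/w₁)
Workers factor (inverse): 5/8 = 0.6250
Work factor (direct): 461/384 ≈ 1.2005
d₂ = 2 × 5/8 × 461/384 = (2 × 5 × 461) / (8 × 384) = 4610/3072
≈ 1.50 days

1.50 days


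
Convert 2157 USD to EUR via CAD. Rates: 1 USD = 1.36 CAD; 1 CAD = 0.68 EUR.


Step 1: 2157 USD × 1.36 = 2933.52 CAD
Step 2: 2933.52 CAD × 0.68 = 1994.79 EUR
Implied rate USD→EUR = 1.36 × 0.68 = 0.9248
= 1994.79 EUR

1994.79 EUR


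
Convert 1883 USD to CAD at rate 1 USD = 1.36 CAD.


Amount × rate = 1883 × 1.36
= 2560.88 CAD

2560.88 CAD


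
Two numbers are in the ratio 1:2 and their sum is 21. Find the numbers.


Let A = 1k, B = 2k.
1k + 2k = 21
3k = 21 → k = 21/3 = 7
A = 1×7 = 7, B = 2×7 = 14
= A = 7, B = 14

A = 7, B = 14


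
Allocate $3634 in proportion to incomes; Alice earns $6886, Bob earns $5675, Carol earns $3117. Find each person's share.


Total income = 6886 + 5675 + 3117 = $15678
Alice: $3634 × 6886/15678 = $1596.10
Bob: $3634 × 5675/15678 = $1315.41
Carol: $3634 × 3117/15678 = $722.49
= Alice: $1596.10, Bob: $1315.41, Carol: $722.49

Alice: $1596.10, Bob: $1315.41, Carol: $722.49


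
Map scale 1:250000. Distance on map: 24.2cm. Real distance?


Real distance = map distance × scale
= 24.2cm × 250000
= 6050000 cm = 60500.0 m
= 60.500 km

60.500 km


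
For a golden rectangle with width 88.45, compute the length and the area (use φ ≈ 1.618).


φ = (1 + √5) / 2 ≈ 1.618
Length = width × φ = 88.45 × 1.618 = 143.1121
≈ 143.11
Area = width × length = 88.45 × 143.1121 = 12658.265245 ≈ 12658.27
= Length: 143.11, Area: 12658.27

Length: 143.11, Area: 12658.27


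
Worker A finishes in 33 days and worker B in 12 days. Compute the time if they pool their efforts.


Rate of A = 1/33 per day
Rate of B = 1/12 per day
Combined rate = 1/33 + 1/12 = 45/396 ≈ 0.1136 per day
Days = 1 / combined rate = 396/45
= 8.80 days

8.80 days


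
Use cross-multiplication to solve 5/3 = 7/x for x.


Cross multiply: 5 × x = 3 × 7
5x = 21
x = 21 / 5
= 4.20

4.20


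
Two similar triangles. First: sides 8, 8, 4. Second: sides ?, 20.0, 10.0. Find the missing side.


Scale factor = 20.0/8 = 2.5
Missing side = 8 × 2.5
= 20.0

20.0


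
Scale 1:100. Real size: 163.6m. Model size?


Model size = real / scale
= 163.6 / 100
= 1.6360 m

1.6360 m


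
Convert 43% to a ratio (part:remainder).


43% means 43 parts out of 100; remainder = 57
Part : remainder = 43:57
GCD = 1
= 43:57

43:57


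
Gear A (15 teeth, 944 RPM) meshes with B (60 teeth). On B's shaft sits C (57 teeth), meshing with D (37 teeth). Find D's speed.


Stage 1: RPM_B = RPM_A × t_A/t_B = 944 × 15/60 = 14160/60 = 236.00
B and C share a shaft → RPM_C = RPM_B
Stage 2: RPM_D = RPM_C × t_C/t_D = RPM_A × (t_A×t_C)/(t_B×t_D)
Overall ratio = (15×57)/(60×37) = 855/2220
RPM_D = 944 × 855/2220 = 807120/2220
≈ 363.57 RPM

363.57 RPM


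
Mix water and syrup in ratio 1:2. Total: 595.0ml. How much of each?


Total parts = 1 + 2 = 3
water: 595.0 × 1/3 = 198.3ml
syrup: 595.0 × 2/3 = 396.7ml
= 198.3ml and 396.7ml

198.3ml and 396.7ml


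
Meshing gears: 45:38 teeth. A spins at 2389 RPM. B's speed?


Gear ratio = 45:38 = 45:38
RPM_B = RPM_A × (teeth_A / teeth_B)
= 2389 × (45/38)
= 2829.1 RPM

2829.1 RPM


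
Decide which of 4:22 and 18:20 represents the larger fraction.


4/22 = 0.1818
18/20 = 0.9000
0.1818 < 0.9000, so 4:22 is less
= 18:20

18:20


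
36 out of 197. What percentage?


Percentage = (part / whole) × 100
= (36 / 197) × 100
≈ 18.27%

18.27%


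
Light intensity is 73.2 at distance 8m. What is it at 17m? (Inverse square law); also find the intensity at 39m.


I₁d₁² = I₂d₂²
I at 17m = 73.2 × (8/17)² = 73.2 × 64/289 = 4684.8/289 ≈ 16.2104
I at 39m = 73.2 × (8/39)² = 73.2 × 64/1521 = 4684.8/1521 ≈ 3.0801
= 16.2104 and 3.0801

16.2104 and 3.0801


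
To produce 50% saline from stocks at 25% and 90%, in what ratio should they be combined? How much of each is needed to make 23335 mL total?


Let x parts of 25% mix with y parts of 90%.
25x + 90y = 50(x + y)
25x + 90y = 50x + 50y
x(25 - 50) = y(50 - 90)
x/y = (90 - 50)/(50 - 25) = 40/25
Simplify: 8:5
Total parts = 13; one part = 23335/13 = 1795.00 mL
25% solution: 8×1795.00 = 14360.00 mL
90% solution: 5×1795.00 = 8975.00 mL
= ratio 8:5; 14360.00 mL and 8975.00 mL

ratio 8:5; 14360.00 mL and 8975.00 mL


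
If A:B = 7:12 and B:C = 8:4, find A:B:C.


Match B: multiply A:B by 8 → 56:96
Multiply B:C by 12 → 96:48
Combined: 56:96:48
GCD = 8
= 7:12:6

7:12:6


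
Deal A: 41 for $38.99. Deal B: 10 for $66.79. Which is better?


Deal A: $38.99/41 = $0.9510/unit
Deal B: $66.79/10 = $6.6790/unit
A is cheaper per unit
= Deal A

Deal A


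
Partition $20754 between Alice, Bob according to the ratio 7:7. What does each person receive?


Total parts = 7 + 7 = 14
Alice: 20754 × 7/14 = 10377.00
Bob: 20754 × 7/14 = 10377.00
= Alice: $10377.00, Bob: $10377.00

Alice: $10377.00, Bob: $10377.00


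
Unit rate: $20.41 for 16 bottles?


Unit rate = total / quantity
= 20.41 / 16
= $1.28 per unit

$1.28 per unit


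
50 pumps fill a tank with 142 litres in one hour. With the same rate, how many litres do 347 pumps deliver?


Direct proportion: y/x = constant
k = 142/50 = 2.8400
y₂ = k × 347 = 142 × 347 / 50 = 49274/50
= 985.48

985.48


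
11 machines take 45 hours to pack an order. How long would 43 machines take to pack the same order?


Inverse proportion: x × y = constant
k = 11 × 45 = 495
y₂ = k / 43 = 495 / 43
= 11.51

11.51


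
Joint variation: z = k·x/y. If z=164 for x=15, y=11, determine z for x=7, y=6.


z = k·x/y
Solve for k using the known point: k = z·y/x = 164×11/15 = 1804/15 ≈ 120.2667
Now evaluate at x=7, y=6:
z = k × 7 / 6 = (1804 × 7) / (15 × 6) = 12628/90
≈ 140.3111

140.3111


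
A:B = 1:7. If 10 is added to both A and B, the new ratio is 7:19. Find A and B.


Let A = 1k, B = 7k.
(1k + 10) / (7k + 10) = 7/19
Cross-multiply: 19(1k + 10) = 7(7k + 10)
19k + 190 = 49k + 70
19k - 49k = 70 - 190
-30k = -120
k = -120/-30 = 4
A = 1×4 = 4, B = 7×4 = 28
= A = 4, B = 28

A = 4, B = 28


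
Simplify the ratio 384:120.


GCD(384, 120) = 24
384/24 : 120/24
= 16:5

16:5


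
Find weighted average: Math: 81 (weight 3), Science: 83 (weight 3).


Numerator = 81×3 + 83×3
= 243 + 249
= 492
Total weight = 6
Weighted avg = 492/6
= 82.00

82.00


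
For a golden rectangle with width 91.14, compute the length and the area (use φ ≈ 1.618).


φ = (1 + √5) / 2 ≈ 1.618
Length = width × φ = 91.14 × 1.618 = 147.46452
≈ 147.46
Area = width × length = 91.14 × 147.46452 = 13439.9163528 ≈ 13439.92
= Length: 147.46, Area: 13439.92

Length: 147.46, Area: 13439.92


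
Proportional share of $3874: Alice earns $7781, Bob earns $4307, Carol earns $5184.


Total income = 7781 + 4307 + 5184 = $17272
Alice: $3874 × 7781/17272 = $1745.23
Bob: $3874 × 4307/17272 = $966.03
Carol: $3874 × 5184/17272 = $1162.74
= Alice: $1745.23, Bob: $966.03, Carol: $1162.74

Alice: $1745.23, Bob: $966.03, Carol: $1162.74


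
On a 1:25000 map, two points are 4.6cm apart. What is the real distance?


Real distance = map distance × scale
= 4.6cm × 25000
= 115000 cm = 1150.0 m
= 1.150 km

1.150 km


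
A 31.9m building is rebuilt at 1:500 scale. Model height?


Model size = real / scale
= 31.9 / 500
= 0.0638 m

0.0638 m


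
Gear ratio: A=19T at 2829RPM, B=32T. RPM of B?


Gear ratio = 19:32 = 19:32
RPM_B = RPM_A × (teeth_A / teeth_B)
= 2829 × (19/32)
= 1679.7 RPM

1679.7 RPM


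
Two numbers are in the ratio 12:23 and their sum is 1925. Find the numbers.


Let A = 12k, B = 23k.
12k + 23k = 1925
35k = 1925 → k = 1925/35 = 55
A = 12×55 = 660, B = 23×55 = 1265
= A = 660, B = 1265

A = 660, B = 1265


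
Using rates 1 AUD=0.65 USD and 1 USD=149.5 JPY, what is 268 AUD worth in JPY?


Step 1: 268 AUD × 0.65 = 174.20 USD
Step 2: 174.20 USD × 149.5 = 26042.90 JPY
Implied rate AUD→JPY = 0.65 × 149.5 = 97.1750
= 26042.90 JPY

26042.90 JPY


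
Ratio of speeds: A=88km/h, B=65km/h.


Ratio = 88:65
GCD = 1
Simplified = 88:65
Time ratio (same distance) = 65:88
Speed ratio = 88:65

88:65


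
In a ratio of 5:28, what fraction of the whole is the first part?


Total parts = 5 + 28 = 33
First part: 5/33 = 5/33
= 5/33

5/33


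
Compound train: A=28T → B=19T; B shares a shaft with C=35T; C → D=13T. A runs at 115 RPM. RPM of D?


Stage 1: RPM_B = RPM_A × t_A/t_B = 115 × 28/19 = 3220/19 ≈ 169.47
B and C share a shaft → RPM_C = RPM_B
Stage 2: RPM_D = RPM_C × t_C/t_D = RPM_A × (t_A×t_C)/(t_B×t_D)
Overall ratio = (28×35)/(19×13) = 980/247
RPM_D = 115 × 980/247 = 112700/247
≈ 456.28 RPM

456.28 RPM


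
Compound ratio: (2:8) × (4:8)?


Compound ratio = (2×4) : (8×8)
= 8:64
GCD = 8
= 1:8

1:8


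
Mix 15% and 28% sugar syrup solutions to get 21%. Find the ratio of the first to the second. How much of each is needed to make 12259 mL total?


Let x parts of 15% mix with y parts of 28%.
15x + 28y = 21(x + y)
15x + 28y = 21x + 21y
x(15 - 21) = y(21 - 28)
x/y = (28 - 21)/(21 - 15) = 7/6
Simplify: 7:6
Total parts = 13; one part = 12259/13 = 943.00 mL
15% solution: 7×943.00 = 6601.00 mL
28% solution: 6×943.00 = 5658.00 mL
= ratio 7:6; 6601.00 mL and 5658.00 mL

ratio 7:6; 6601.00 mL and 5658.00 mL


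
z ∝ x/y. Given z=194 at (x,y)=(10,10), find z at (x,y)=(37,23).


z = k·x/y
Solve for k using the known point: k = z·y/x = 194×10/10 = 1940/10 = 194.0000
Now evaluate at x=37, y=23:
z = k × 37 / 23 = (1940 × 37) / (10 × 23) = 71780/230
≈ 312.0870

312.0870


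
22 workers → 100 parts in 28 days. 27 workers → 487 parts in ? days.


Days ∝ work / workers, so d₂ = d₁ × (m₁/m₂) × (w₂/w₁)
Workers factor (inverse): 22/27 ≈ 0.8148
Work factor (direct): 487/100 = 4.8700
d₂ = 28 × 22/27 × 487/100 = (28 × 22 × 487) / (27 × 100) = 299992/2700
≈ 111.11 days

111.11 days


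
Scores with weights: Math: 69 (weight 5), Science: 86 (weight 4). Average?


Numerator = 69×5 + 86×4
= 345 + 344
= 689
Total weight = 9
Weighted avg = 689/9
= 76.56

76.56


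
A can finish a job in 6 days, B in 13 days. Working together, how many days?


Rate of A = 1/6 per day
Rate of B = 1/13 per day
Combined rate = 1/6 + 1/13 = 19/78 ≈ 0.2436 per day
Days = 1 / combined rate = 78/19
≈ 4.11 days

4.11 days


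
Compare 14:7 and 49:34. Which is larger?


14/7 = 2.0000
49/34 = 1.4412
2.0000 > 1.4412, so 14:7 is greater
= 14:7

14:7


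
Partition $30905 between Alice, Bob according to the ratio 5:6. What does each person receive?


Total parts = 5 + 6 = 11
Alice: 30905 × 5/11 = 14047.73
Bob: 30905 × 6/11 = 16857.27
= Alice: $14047.73, Bob: $16857.27

Alice: $14047.73, Bob: $16857.27


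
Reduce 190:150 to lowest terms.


GCD(190, 150) = 10
190/10 : 150/10
= 19:15

19:15


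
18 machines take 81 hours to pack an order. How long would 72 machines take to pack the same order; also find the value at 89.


Inverse proportion: x × y = constant
k = 18 × 81 = 1458
At x=72: k/72 = 20.25
At x=89: k/89 = 16.38
= 20.25 and 16.38

20.25 and 16.38


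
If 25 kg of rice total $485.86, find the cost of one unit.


Unit rate = total / quantity
= 485.86 / 25
= $19.43 per unit

$19.43 per unit


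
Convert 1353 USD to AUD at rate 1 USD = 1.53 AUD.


Amount × rate = 1353 × 1.53
= 2070.09 AUD

2070.09 AUD


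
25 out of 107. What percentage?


Percentage = (part / whole) × 100
= (25 / 107) × 100
≈ 23.36%

23.36%


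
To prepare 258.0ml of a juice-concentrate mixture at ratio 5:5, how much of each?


Total parts = 5 + 5 = 10
juice: 258.0 × 5/10 = 129.0ml
concentrate: 258.0 × 5/10 = 129.0ml
= 129.0ml and 129.0ml

129.0ml and 129.0ml


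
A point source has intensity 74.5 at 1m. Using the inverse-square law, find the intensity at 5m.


I₁d₁² = I₂d₂²
I₂ = I₁ × (d₁/d₂)²
= 74.5 × (1/5)²
= 74.5 × 1/25
= 74.5/25
= 2.9800

2.9800


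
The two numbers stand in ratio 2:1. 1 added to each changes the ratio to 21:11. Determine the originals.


Let A = 2k, B = 1k.
(2k + 1) / (1k + 1) = 21/11
Cross-multiply: 11(2k + 1) = 21(1k + 1)
22k + 11 = 21k + 21
22k - 21k = 21 - 11
1k = 10
k = 10/1 = 10
A = 2×10 = 20, B = 1×10 = 10
= A = 20, B = 10

A = 20, B = 10


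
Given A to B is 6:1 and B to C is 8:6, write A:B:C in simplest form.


Match B: multiply A:B by 8 → 48:8
Multiply B:C by 1 → 8:6
Combined: 48:8:6
GCD = 2
= 24:4:3

24:4:3


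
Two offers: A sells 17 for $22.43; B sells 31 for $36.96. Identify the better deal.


Deal A: $22.43/17 = $1.3194/unit
Deal B: $36.96/31 = $1.1923/unit
B is cheaper per unit
= Deal B

Deal B


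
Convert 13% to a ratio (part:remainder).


13% means 13 parts out of 100; remainder = 87
Part : remainder = 13:87
GCD = 1
= 13:87

13:87


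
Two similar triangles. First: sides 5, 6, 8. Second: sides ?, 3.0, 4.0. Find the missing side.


Scale factor = 3.0/6 = 0.5
Missing side = 5 × 0.5
= 2.5

2.5


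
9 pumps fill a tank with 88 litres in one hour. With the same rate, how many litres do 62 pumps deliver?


Direct proportion: y/x = constant
k = 88/9 ≈ 9.7778
y₂ = k × 62 = 88 × 62 / 9 = 5456/9
≈ 606.22

606.22


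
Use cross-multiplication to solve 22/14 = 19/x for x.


Cross multiply: 22 × x = 14 × 19
22x = 266
x = 266 / 22
= 12.09

12.09


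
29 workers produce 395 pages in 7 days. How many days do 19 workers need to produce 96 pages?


Days ∝ work / workers, so d₂ = d₁ × (m₁/m₂) × (w₂/w₁)
Workers factor (inverse): 29/19 ≈ 1.5263
Work factor (direct): 96/395 ≈ 0.2430
d₂ = 7 × 29/19 × 96/395 = (7 × 29 × 96) / (19 × 395) = 19488/7505
≈ 2.60 days

2.60 days


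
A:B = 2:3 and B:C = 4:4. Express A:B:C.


Match B: multiply A:B by 4 → 8:12
Multiply B:C by 3 → 12:12
Combined: 8:12:12
GCD = 4
= 2:3:3

2:3:3


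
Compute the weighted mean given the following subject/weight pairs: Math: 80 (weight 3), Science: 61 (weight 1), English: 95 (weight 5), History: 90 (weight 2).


Numerator = 80×3 + 61×1 + 95×5 + 90×2
= 240 + 61 + 475 + 180
= 956
Total weight = 11
Weighted avg = 956/11
= 86.91

86.91


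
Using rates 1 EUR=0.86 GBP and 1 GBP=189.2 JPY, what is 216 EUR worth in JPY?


Step 1: 216 EUR × 0.86 = 185.76 GBP
Step 2: 185.76 GBP × 189.2 = 35145.79 JPY
Implied rate EUR→JPY = 0.86 × 189.2 = 162.7120
= 35145.79 JPY

35145.79 JPY


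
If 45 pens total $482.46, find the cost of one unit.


Unit rate = total / quantity
= 482.46 / 45
= $10.72 per unit

$10.72 per unit


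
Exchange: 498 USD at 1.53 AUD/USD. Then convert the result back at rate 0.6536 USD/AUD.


Amount × rate = 498 × 1.53 = 761.94 AUD
Round-trip: 761.94 × 0.6536 = 498.00 USD
= 761.94 AUD, then 498.00 USD

761.94 AUD, then 498.00 USD


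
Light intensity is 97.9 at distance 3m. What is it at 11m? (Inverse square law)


I₁d₁² = I₂d₂²
I₂ = I₁ × (d₁/d₂)²
= 97.9 × (3/11)²
= 97.9 × 9/121
= 881.1/121
≈ 7.2818

7.2818


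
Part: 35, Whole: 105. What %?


Percentage = (part / whole) × 100
= (35 / 105) × 100
≈ 33.33%

33.33%


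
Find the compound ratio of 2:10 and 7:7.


Compound ratio = (2×7) : (10×7)
= 14:70
GCD = 14
= 1:5

1:5


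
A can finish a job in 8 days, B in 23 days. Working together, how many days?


Rate of A = 1/8 per day
Rate of B = 1/23 per day
Combined rate = 1/8 + 1/23 = 31/184 ≈ 0.1685 per day
Days = 1 / combined rate = 184/31
≈ 5.94 days

5.94 days


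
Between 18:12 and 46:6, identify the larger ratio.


18/12 = 1.5000
46/6 = 7.6667
1.5000 < 7.6667, so 18:12 is less
= 46:6

46:6


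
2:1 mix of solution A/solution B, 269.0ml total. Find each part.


Total parts = 2 + 1 = 3
solution A: 269.0 × 2/3 = 179.3ml
solution B: 269.0 × 1/3 = 89.7ml
= 179.3ml and 89.7ml

179.3ml and 89.7ml


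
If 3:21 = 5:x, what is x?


Cross multiply: 3 × x = 21 × 5
3x = 105
x = 105 / 3
= 35.00

35.00


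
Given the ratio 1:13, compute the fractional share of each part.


Total parts = 1 + 13 = 14
First part: 1/14 = 1/14
Second part: 13/14 = 13/14
= 1/14 and 13/14

1/14 and 13/14


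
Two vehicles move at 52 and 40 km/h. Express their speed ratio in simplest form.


Ratio = 52:40
GCD = 4
Simplified = 13:10
Time ratio (same distance) = 10:13
Speed ratio = 13:10

13:10


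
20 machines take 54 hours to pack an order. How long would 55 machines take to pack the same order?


Inverse proportion: x × y = constant
k = 20 × 54 = 1080
y₂ = k / 55 = 1080 / 55
= 19.64

19.64


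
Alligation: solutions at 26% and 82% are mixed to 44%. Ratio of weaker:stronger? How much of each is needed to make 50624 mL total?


Let x parts of 26% mix with y parts of 82%.
26x + 82y = 44(x + y)
26x + 82y = 44x + 44y
x(26 - 44) = y(44 - 82)
x/y = (82 - 44)/(44 - 26) = 38/18
Simplify: 19:9
Total parts = 28; one part = 50624/28 = 1808.00 mL
26% solution: 19×1808.00 = 34352.00 mL
82% solution: 9×1808.00 = 16272.00 mL
= ratio 19:9; 34352.00 mL and 16272.00 mL

ratio 19:9; 34352.00 mL and 16272.00 mL


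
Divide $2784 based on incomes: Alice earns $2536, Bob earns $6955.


Total income = 2536 + 6955 = $9491
Alice: $2784 × 2536/9491 = $743.89
Bob: $2784 × 6955/9491 = $2040.11
= Alice: $743.89, Bob: $2040.11

Alice: $743.89, Bob: $2040.11


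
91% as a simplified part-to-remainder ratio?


91% means 91 parts out of 100; remainder = 9
Part : remainder = 91:9
GCD = 1
= 91:9

91:9


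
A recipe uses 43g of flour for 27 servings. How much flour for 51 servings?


Direct proportion: y/x = constant
k = 43/27 ≈ 1.5926
y₂ = k × 51 = 43 × 51 / 27 = 2193/27
≈ 81.22

81.22


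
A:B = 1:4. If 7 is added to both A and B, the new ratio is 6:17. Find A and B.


Let A = 1k, B = 4k.
(1k + 7) / (4k + 7) = 6/17
Cross-multiply: 17(1k + 7) = 6(4k + 7)
17k + 119 = 24k + 42
17k - 24k = 42 - 119
-7k = -77
k = -77/-7 = 11
A = 1×11 = 11, B = 4×11 = 44
= A = 11, B = 44

A = 11, B = 44


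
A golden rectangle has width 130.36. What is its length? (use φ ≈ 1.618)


φ = (1 + √5) / 2 ≈ 1.618
Length = width × φ = 130.36 × 1.618 = 210.92248
≈ 210.92

210.92


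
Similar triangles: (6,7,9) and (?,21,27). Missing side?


Scale factor = 21/7 = 3
Missing side = 6 × 3
= 18.0

18.0


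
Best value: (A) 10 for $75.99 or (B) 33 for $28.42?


Deal A: $75.99/10 = $7.5990/unit
Deal B: $28.42/33 = $0.8612/unit
B is cheaper per unit
= Deal B

Deal B


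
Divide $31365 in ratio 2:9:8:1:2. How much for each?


Total parts = 2 + 9 + 8 + 1 + 2 = 22
Part 1: 31365 × 2/22 = 2851.36
Part 2: 31365 × 9/22 = 12831.14
Part 3: 31365 × 8/22 = 11405.45
Part 4: 31365 × 1/22 = 1425.68
Part 5: 31365 × 2/22 = 2851.36
= Part 1: $2851.36, Part 2: $12831.14, Part 3: $11405.45, Part 4: $1425.68, Part 5: $2851.36

Part 1: $2851.36, Part 2: $12831.14, Part 3: $11405.45, Part 4: $1425.68, Part 5: $2851.36


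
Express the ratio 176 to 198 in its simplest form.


GCD(176, 198) = 22
176/22 : 198/22
= 8:9

8:9


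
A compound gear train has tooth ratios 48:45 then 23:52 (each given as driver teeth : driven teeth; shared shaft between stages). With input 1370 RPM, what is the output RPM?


Stage 1: RPM_B = RPM_A × t_A/t_B = 1370 × 48/45 = 65760/45 ≈ 1461.33
B and C share a shaft → RPM_C = RPM_B
Stage 2: RPM_D = RPM_C × t_C/t_D = RPM_A × (t_A×t_C)/(t_B×t_D)
Overall ratio = (48×23)/(45×52) = 1104/2340
RPM_D = 1370 × 1104/2340 = 1512480/2340
≈ 646.36 RPM

646.36 RPM


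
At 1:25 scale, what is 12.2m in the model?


Model size = real / scale
= 12.2 / 25
= 0.4880 m

0.4880 m


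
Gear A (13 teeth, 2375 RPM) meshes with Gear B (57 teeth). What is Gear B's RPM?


Gear ratio = 13:57 = 13:57
RPM_B = RPM_A × (teeth_A / teeth_B)
= 2375 × (13/57)
= 541.7 RPM

541.7 RPM


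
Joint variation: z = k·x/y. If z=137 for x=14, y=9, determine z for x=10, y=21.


z = k·x/y
Solve for k using the known point: k = z·y/x = 137×9/14 = 1233/14 ≈ 88.0714
Now evaluate at x=10, y=21:
z = k × 10 / 21 = (1233 × 10) / (14 × 21) = 12330/294
≈ 41.9388

41.9388


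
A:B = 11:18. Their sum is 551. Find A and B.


Let A = 11k, B = 18k.
11k + 18k = 551
29k = 551 → k = 551/29 = 19
A = 11×19 = 209, B = 18×19 = 342
= A = 209, B = 342

A = 209, B = 342


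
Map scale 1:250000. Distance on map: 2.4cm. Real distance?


Real distance = map distance × scale
= 2.4cm × 250000
= 600000 cm = 6000.0 m
= 6.000 km

6.000 km


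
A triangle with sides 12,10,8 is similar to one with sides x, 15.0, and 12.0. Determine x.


Scale factor = 15.0/10 = 1.5
Missing side = 12 × 1.5
= 18.0

18.0


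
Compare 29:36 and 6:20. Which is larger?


29/36 = 0.8056
6/20 = 0.3000
0.8056 > 0.3000, so 29:36 is greater
= 29:36

29:36


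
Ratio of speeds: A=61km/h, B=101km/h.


Ratio = 61:101
GCD = 1
Simplified = 61:101
Time ratio (same distance) = 101:61
Speed ratio = 61:101

61:101


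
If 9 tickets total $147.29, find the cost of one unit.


Unit rate = total / quantity
= 147.29 / 9
= $16.37 per unit

$16.37 per unit


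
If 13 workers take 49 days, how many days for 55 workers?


Inverse proportion: x × y = constant
k = 13 × 49 = 637
y₂ = k / 55 = 637 / 55
= 11.58

11.58


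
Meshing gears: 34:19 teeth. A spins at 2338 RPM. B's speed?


Gear ratio = 34:19 = 34:19
RPM_B = RPM_A × (teeth_A / teeth_B)
= 2338 × (34/19)
= 4183.8 RPM

4183.8 RPM


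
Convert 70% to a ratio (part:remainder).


70% means 70 parts out of 100; remainder = 30
Part : remainder = 70:30
GCD = 10
= 7:3

7:3


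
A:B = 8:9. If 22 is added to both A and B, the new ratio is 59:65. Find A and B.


Let A = 8k, B = 9k.
(8k + 22) / (9k + 22) = 59/65
Cross-multiply: 65(8k + 22) = 59(9k + 22)
520k + 1430 = 531k + 1298
520k - 531k = 1298 - 1430
-11k = -132
k = -132/-11 = 12
A = 8×12 = 96, B = 9×12 = 108
= A = 96, B = 108

A = 96, B = 108


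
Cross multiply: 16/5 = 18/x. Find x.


Cross multiply: 16 × x = 5 × 18
16x = 90
x = 90 / 16
= 5.63

5.63


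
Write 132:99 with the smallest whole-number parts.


GCD(132, 99) = 33
132/33 : 99/33
= 4:3

4:3


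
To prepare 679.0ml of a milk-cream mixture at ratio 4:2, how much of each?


Total parts = 4 + 2 = 6
milk: 679.0 × 4/6 = 452.7ml
cream: 679.0 × 2/6 = 226.3ml
= 452.7ml and 226.3ml

452.7ml and 226.3ml


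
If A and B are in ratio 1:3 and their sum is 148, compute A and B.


Let A = 1k, B = 3k.
1k + 3k = 148
4k = 148 → k = 148/4 = 37
A = 1×37 = 37, B = 3×37 = 111
= A = 37, B = 111

A = 37, B = 111


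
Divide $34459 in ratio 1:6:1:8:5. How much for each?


Total parts = 1 + 6 + 1 + 8 + 5 = 21
Part 1: 34459 × 1/21 = 1640.90
Part 2: 34459 × 6/21 = 9845.43
Part 3: 34459 × 1/21 = 1640.90
Part 4: 34459 × 8/21 = 13127.24
Part 5: 34459 × 5/21 = 8204.52
= Part 1: $1640.90, Part 2: $9845.43, Part 3: $1640.90, Part 4: $13127.24, Part 5: $8204.52

Part 1: $1640.90, Part 2: $9845.43, Part 3: $1640.90, Part 4: $13127.24, Part 5: $8204.52


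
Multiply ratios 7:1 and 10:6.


Compound ratio = (7×10) : (1×6)
= 70:6
GCD = 2
= 35:3

35:3


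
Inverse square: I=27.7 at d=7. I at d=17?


I₁d₁² = I₂d₂²
I₂ = I₁ × (d₁/d₂)²
= 27.7 × (7/17)²
= 27.7 × 49/289
= 1357.3/289
≈ 4.6965

4.6965
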